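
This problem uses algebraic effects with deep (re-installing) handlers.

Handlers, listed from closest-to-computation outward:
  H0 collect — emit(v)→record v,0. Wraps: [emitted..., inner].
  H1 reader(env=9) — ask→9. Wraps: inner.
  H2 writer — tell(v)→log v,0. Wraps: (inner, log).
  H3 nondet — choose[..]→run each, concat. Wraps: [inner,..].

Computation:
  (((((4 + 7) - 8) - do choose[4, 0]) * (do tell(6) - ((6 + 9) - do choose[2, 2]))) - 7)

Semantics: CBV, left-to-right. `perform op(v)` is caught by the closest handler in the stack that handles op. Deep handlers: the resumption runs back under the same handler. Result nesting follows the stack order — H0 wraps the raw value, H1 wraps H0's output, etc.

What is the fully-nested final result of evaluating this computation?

Answer: [([6], (6)), ([6], (6)), ([-46], (6)), ([-46], (6))]

Evaluation trace:
choose[4, 0] @ H3
  branch[0] choose=4:
    tell(6) @ H2 ⇒ log+=6
    choose[2, 2] @ H3
      branch[0] choose=2:
        H0 returns [6]
        H1 returns [6]
        H2 returns ([6], (6))
        H3 returns [([6], (6))]
      branch[1] choose=2:
        H0 returns [6]
        H1 returns [6]
        H2 returns ([6], (6))
        H3 returns [([6], (6))]
  branch[1] choose=0:
    tell(6) @ H2 ⇒ log+=6
    choose[2, 2] @ H3
      branch[0] choose=2:
        H0 returns [-46]
        H1 returns [-46]
        H2 returns ([-46], (6))
        H3 returns [([-46], (6))]
      branch[1] choose=2:
        H0 returns [-46]
        H1 returns [-46]
        H2 returns ([-46], (6))
        H3 returns [([-46], (6))]
= [([6], (6)), ([6], (6)), ([-46], (6)), ([-46], (6))]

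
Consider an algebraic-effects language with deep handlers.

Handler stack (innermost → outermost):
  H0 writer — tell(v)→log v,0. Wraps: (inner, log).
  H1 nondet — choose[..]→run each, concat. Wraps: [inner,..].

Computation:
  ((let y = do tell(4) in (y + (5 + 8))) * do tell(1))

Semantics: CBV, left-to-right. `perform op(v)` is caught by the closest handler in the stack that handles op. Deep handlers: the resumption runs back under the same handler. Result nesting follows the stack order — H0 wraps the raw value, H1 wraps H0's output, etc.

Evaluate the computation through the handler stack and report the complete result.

Working:
tell(4) @ H0 ⇒ log+=4
tell(1) @ H0 ⇒ log+=1
H0 returns (0, (4, 1))
H1 returns [(0, (4, 1))]
= [(0, (4, 1))]

Answer: [(0, (4, 1))]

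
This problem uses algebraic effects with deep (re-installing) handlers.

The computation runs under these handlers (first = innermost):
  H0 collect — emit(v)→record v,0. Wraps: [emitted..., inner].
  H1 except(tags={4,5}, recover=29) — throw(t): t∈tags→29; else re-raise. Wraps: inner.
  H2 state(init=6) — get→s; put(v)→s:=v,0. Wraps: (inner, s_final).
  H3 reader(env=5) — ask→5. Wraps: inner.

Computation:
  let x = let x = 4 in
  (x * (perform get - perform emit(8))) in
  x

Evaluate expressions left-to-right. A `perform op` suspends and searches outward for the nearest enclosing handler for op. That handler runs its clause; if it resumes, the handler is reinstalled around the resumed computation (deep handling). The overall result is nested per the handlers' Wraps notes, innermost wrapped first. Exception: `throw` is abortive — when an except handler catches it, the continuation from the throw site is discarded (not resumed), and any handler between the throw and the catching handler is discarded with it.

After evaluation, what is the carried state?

Answer: 6

Step-by-step:
get @ H2 ⇒ 6
emit(8) @ H0 ⇒ out+=8
H0 returns [8, 24]
H1 returns [8, 24]
H2 returns ([8, 24], 6)
H3 returns ([8, 24], 6)
= ([8, 24], 6)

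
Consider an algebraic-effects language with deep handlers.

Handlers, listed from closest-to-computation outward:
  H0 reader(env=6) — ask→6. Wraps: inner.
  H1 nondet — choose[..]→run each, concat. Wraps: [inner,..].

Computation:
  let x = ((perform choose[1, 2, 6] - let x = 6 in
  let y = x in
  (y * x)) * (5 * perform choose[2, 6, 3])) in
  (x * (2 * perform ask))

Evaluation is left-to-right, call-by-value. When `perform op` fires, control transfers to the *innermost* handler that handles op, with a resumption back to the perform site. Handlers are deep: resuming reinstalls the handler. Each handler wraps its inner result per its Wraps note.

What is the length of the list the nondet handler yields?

Step-by-step:
choose[1, 2, 6] @ H1
  branch[0] choose=1:
    choose[2, 6, 3] @ H1
      branch[0] choose=2:
        ask @ H0 ⇒ 6
        H0 returns -4200
        H1 returns [-4200]
      branch[1] choose=6:
        ask @ H0 ⇒ 6
        H0 returns -12600
        H1 returns [-12600]
      branch[2] choose=3:
        ask @ H0 ⇒ 6
        H0 returns -6300
        H1 returns [-6300]
  branch[1] choose=2:
    choose[2, 6, 3] @ H1
      branch[0] choose=2:
        ask @ H0 ⇒ 6
        H0 returns -4080
        H1 returns [-4080]
      branch[1] choose=6:
        ask @ H0 ⇒ 6
        H0 returns -12240
        H1 returns [-12240]
      branch[2] choose=3:
        ask @ H0 ⇒ 6
        H0 returns -6120
        H1 returns [-6120]
  branch[2] choose=6:
    choose[2, 6, 3] @ H1
      branch[0] choose=2:
        ask @ H0 ⇒ 6
        H0 returns -3600
        H1 returns [-3600]
      branch[1] choose=6:
        ask @ H0 ⇒ 6
        H0 returns -10800
        H1 returns [-10800]
      branch[2] choose=3:
        ask @ H0 ⇒ 6
        H0 returns -5400
        H1 returns [-5400]
= [-4200, -12600, -6300, -4080, -12240, -6120, -3600, -10800, -5400]

Answer: 9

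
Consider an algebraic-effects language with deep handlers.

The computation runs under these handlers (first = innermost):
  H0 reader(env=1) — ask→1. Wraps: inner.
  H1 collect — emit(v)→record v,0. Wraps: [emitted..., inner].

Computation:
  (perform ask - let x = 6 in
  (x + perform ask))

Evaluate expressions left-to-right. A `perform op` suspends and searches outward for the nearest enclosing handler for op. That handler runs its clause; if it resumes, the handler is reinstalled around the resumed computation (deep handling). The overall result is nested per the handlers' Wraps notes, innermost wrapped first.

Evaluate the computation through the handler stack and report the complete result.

Answer: [-6]

Evaluation trace:
ask @ H0 ⇒ 1
ask @ H0 ⇒ 1
H0 returns -6
H1 returns [-6]
= [-6]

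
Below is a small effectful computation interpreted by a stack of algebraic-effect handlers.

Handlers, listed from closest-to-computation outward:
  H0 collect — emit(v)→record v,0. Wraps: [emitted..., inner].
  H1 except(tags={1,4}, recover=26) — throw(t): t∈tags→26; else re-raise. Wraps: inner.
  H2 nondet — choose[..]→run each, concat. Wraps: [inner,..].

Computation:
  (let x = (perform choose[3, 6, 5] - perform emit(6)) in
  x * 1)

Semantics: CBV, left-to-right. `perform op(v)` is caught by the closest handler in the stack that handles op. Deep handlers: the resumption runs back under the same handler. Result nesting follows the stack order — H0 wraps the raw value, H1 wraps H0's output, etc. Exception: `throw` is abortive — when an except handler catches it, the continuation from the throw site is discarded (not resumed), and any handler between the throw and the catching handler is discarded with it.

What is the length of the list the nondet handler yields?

Evaluation trace:
choose[3, 6, 5] @ H2
  branch[0] choose=3:
    emit(6) @ H0 ⇒ out+=6
    H0 returns [6, 3]
    H1 returns [6, 3]
    H2 returns [[6, 3]]
  branch[1] choose=6:
    emit(6) @ H0 ⇒ out+=6
    H0 returns [6, 6]
    H1 returns [6, 6]
    H2 returns [[6, 6]]
  branch[2] choose=5:
    emit(6) @ H0 ⇒ out+=6
    H0 returns [6, 5]
    H1 returns [6, 5]
    H2 returns [[6, 5]]
= [[6, 3], [6, 6], [6, 5]]

Answer: 3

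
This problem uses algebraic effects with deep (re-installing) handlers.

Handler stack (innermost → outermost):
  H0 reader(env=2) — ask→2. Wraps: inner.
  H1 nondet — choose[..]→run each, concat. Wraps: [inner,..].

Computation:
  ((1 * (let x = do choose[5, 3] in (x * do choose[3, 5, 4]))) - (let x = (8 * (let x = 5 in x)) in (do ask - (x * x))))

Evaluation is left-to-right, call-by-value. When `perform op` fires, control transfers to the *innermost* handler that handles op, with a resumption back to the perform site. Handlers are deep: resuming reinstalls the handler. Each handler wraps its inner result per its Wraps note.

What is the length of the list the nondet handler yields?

Answer: 6

Step-by-step:
choose[5, 3] @ H1
  branch[0] choose=5:
    choose[3, 5, 4] @ H1
      branch[0] choose=3:
        ask @ H0 ⇒ 2
        H0 returns 1613
        H1 returns [1613]
      branch[1] choose=5:
        ask @ H0 ⇒ 2
        H0 returns 1623
        H1 returns [1623]
      branch[2] choose=4:
        ask @ H0 ⇒ 2
        H0 returns 1618
        H1 returns [1618]
  branch[1] choose=3:
    choose[3, 5, 4] @ H1
      branch[0] choose=3:
        ask @ H0 ⇒ 2
        H0 returns 1607
        H1 returns [1607]
      branch[1] choose=5:
        ask @ H0 ⇒ 2
        H0 returns 1613
        H1 returns [1613]
      branch[2] choose=4:
        ask @ H0 ⇒ 2
        H0 returns 1610
        H1 returns [1610]
= [1613, 1623, 1618, 1607, 1613, 1610]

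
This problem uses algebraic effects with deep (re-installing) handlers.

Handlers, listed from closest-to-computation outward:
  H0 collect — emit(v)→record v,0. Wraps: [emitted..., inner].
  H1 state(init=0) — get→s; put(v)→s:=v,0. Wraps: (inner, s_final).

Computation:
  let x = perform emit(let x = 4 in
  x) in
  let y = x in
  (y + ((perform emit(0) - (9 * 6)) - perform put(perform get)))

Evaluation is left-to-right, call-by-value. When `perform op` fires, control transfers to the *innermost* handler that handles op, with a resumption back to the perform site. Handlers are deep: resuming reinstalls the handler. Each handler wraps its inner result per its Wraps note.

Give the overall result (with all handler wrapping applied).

Evaluation trace:
emit(4) @ H0 ⇒ out+=4
emit(0) @ H0 ⇒ out+=0
get @ H1 ⇒ 0
put(0) @ H1 ⇒ s:=0
H0 returns [4, 0, -54]
H1 returns ([4, 0, -54], 0)
= ([4, 0, -54], 0)

Answer: ([4, 0, -54], 0)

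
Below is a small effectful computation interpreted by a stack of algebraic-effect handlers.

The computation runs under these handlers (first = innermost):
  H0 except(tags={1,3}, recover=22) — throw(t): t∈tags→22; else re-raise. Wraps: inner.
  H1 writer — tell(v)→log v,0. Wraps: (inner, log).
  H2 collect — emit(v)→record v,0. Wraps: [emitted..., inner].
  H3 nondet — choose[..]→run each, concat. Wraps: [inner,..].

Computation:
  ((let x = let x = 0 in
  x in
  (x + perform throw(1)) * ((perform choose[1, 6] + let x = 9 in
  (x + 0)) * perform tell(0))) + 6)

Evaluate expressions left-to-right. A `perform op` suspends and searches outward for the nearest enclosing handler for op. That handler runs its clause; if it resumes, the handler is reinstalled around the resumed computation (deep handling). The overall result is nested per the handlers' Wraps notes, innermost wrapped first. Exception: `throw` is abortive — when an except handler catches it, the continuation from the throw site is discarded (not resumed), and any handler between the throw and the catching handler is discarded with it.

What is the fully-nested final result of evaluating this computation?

Answer: [[(22, ())]]

Evaluation trace:
throw(1) @ H0 caught ⇒ 22
H1 returns (22, ())
H2 returns [(22, ())]
H3 returns [[(22, ())]]
= [[(22, ())]]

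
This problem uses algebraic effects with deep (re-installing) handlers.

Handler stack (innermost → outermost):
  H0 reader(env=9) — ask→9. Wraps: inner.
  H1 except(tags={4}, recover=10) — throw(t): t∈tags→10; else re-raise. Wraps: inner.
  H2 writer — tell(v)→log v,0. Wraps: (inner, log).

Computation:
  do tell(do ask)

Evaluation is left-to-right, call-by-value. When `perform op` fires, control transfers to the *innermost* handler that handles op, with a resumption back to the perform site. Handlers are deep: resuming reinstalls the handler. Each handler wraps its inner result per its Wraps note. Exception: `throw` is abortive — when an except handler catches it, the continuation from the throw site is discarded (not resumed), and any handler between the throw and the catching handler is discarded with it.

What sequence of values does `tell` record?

Working:
ask @ H0 ⇒ 9
tell(9) @ H2 ⇒ log+=9
H0 returns 0
H1 returns 0
H2 returns (0, (9))
= (0, (9))

Answer: (9)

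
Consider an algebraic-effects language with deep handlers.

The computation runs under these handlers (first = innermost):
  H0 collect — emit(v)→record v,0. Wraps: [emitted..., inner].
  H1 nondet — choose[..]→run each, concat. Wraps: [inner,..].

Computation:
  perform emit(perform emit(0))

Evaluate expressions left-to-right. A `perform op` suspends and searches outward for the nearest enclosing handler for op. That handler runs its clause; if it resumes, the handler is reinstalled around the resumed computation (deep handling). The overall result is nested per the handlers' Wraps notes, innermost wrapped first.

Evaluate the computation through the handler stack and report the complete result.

Step-by-step:
emit(0) @ H0 ⇒ out+=0
emit(0) @ H0 ⇒ out+=0
H0 returns [0, 0, 0]
H1 returns [[0, 0, 0]]
= [[0, 0, 0]]

Answer: [[0, 0, 0]]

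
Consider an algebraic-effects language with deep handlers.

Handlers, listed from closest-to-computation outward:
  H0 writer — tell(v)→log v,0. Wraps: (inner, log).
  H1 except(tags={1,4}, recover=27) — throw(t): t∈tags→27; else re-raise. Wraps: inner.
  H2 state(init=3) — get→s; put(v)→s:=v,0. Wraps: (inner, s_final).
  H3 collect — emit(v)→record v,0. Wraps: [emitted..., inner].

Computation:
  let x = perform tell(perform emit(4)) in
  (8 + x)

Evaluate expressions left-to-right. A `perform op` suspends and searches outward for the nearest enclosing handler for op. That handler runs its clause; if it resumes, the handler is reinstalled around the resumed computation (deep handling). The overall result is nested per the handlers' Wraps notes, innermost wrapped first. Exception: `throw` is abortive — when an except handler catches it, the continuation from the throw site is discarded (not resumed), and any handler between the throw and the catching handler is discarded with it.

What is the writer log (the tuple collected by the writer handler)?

Working:
emit(4) @ H3 ⇒ out+=4
tell(0) @ H0 ⇒ log+=0
H0 returns (8, (0))
H1 returns (8, (0))
H2 returns ((8, (0)), 3)
H3 returns [4, ((8, (0)), 3)]
= [4, ((8, (0)), 3)]

Answer: (0)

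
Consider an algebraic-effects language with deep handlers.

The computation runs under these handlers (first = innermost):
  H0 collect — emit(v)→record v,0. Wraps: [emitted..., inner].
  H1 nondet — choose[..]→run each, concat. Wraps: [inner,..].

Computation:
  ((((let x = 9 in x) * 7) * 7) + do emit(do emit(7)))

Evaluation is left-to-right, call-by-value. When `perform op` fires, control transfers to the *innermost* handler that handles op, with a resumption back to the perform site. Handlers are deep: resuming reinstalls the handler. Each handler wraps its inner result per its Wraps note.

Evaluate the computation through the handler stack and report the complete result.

Answer: [[7, 0, 441]]

Working:
emit(7) @ H0 ⇒ out+=7
emit(0) @ H0 ⇒ out+=0
H0 returns [7, 0, 441]
H1 returns [[7, 0, 441]]
= [[7, 0, 441]]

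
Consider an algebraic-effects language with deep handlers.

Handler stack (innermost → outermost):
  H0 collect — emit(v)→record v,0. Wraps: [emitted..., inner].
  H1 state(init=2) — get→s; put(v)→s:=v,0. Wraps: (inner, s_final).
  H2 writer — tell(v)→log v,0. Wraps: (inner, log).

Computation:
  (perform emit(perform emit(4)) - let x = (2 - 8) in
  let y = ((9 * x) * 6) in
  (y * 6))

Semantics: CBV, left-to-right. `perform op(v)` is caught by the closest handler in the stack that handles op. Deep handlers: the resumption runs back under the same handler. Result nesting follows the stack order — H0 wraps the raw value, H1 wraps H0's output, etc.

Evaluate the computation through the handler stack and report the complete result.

Answer: (([4, 0, 1944], 2), ())

Working:
emit(4) @ H0 ⇒ out+=4
emit(0) @ H0 ⇒ out+=0
H0 returns [4, 0, 1944]
H1 returns ([4, 0, 1944], 2)
H2 returns (([4, 0, 1944], 2), ())
= (([4, 0, 1944], 2), ())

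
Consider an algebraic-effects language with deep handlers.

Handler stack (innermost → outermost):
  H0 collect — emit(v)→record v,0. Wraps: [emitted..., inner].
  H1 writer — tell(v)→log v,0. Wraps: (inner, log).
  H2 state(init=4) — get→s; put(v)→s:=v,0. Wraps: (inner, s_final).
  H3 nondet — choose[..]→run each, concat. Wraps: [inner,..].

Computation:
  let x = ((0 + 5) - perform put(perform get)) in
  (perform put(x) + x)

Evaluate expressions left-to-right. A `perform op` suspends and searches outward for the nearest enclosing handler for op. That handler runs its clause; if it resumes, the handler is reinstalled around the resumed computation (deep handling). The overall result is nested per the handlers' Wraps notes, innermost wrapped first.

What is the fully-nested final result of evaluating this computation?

Evaluation trace:
get @ H2 ⇒ 4
put(4) @ H2 ⇒ s:=4
put(5) @ H2 ⇒ s:=5
H0 returns [5]
H1 returns ([5], ())
H2 returns (([5], ()), 5)
H3 returns [(([5], ()), 5)]
= [(([5], ()), 5)]

Answer: [(([5], ()), 5)]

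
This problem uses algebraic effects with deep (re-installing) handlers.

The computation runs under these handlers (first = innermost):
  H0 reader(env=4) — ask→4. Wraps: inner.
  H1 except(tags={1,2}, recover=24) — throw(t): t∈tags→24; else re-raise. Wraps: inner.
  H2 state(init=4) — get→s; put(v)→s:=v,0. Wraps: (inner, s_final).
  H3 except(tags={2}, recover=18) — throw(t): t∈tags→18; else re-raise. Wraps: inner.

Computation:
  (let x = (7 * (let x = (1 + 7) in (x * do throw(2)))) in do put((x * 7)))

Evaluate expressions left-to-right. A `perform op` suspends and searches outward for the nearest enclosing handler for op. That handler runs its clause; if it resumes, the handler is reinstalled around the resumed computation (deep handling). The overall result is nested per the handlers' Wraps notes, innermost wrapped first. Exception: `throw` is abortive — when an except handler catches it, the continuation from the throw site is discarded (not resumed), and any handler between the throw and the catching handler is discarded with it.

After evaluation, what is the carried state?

Evaluation trace:
throw(2) @ H1 caught ⇒ 24
H2 returns (24, 4)
H3 returns (24, 4)
= (24, 4)

Answer: 4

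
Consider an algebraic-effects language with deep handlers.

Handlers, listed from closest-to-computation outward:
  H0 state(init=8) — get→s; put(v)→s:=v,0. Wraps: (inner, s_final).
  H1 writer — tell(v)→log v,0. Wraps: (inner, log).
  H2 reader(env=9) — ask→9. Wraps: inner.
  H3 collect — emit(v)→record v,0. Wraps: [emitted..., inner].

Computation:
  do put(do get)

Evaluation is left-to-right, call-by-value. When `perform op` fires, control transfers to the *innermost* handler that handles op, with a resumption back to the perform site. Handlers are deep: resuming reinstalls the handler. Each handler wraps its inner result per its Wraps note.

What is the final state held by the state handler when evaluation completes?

Working:
get @ H0 ⇒ 8
put(8) @ H0 ⇒ s:=8
H0 returns (0, 8)
H1 returns ((0, 8), ())
H2 returns ((0, 8), ())
H3 returns [((0, 8), ())]
= [((0, 8), ())]

Answer: 8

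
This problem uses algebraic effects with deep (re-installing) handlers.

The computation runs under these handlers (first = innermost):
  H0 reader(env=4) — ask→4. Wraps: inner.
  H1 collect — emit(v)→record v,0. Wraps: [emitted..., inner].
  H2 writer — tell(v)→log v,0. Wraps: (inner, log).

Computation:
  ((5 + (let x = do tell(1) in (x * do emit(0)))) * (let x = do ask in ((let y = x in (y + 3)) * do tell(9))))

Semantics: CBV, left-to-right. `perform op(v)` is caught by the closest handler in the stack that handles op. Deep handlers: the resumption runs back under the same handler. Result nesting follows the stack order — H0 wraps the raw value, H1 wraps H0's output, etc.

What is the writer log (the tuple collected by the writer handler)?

Answer: (1, 9)

Working:
tell(1) @ H2 ⇒ log+=1
emit(0) @ H1 ⇒ out+=0
ask @ H0 ⇒ 4
tell(9) @ H2 ⇒ log+=9
H0 returns 0
H1 returns [0, 0]
H2 returns ([0, 0], (1, 9))
= ([0, 0], (1, 9))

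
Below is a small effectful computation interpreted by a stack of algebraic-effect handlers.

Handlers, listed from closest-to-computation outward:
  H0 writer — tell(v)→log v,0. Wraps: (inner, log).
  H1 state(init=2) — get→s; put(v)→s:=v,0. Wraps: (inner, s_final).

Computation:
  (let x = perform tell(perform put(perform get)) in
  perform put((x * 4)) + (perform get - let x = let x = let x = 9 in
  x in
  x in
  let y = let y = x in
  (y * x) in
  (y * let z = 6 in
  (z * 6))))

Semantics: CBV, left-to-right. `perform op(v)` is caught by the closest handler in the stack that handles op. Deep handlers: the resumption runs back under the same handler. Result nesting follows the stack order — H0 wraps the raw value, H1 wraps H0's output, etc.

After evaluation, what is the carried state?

Answer: 0

Evaluation trace:
get @ H1 ⇒ 2
put(2) @ H1 ⇒ s:=2
tell(0) @ H0 ⇒ log+=0
put(0) @ H1 ⇒ s:=0
get @ H1 ⇒ 0
H0 returns (-2916, (0))
H1 returns ((-2916, (0)), 0)
= ((-2916, (0)), 0)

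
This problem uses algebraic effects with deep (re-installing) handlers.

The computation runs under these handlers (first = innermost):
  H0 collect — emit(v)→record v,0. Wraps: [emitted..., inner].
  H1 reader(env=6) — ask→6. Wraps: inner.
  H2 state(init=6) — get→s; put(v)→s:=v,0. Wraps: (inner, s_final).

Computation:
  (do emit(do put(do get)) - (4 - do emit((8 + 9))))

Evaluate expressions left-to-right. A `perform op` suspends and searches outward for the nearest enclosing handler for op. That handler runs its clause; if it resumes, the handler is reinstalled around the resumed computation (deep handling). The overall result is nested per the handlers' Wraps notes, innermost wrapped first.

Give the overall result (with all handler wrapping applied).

Step-by-step:
get @ H2 ⇒ 6
put(6) @ H2 ⇒ s:=6
emit(0) @ H0 ⇒ out+=0
emit(17) @ H0 ⇒ out+=17
H0 returns [0, 17, -4]
H1 returns [0, 17, -4]
H2 returns ([0, 17, -4], 6)
= ([0, 17, -4], 6)

Answer: ([0, 17, -4], 6)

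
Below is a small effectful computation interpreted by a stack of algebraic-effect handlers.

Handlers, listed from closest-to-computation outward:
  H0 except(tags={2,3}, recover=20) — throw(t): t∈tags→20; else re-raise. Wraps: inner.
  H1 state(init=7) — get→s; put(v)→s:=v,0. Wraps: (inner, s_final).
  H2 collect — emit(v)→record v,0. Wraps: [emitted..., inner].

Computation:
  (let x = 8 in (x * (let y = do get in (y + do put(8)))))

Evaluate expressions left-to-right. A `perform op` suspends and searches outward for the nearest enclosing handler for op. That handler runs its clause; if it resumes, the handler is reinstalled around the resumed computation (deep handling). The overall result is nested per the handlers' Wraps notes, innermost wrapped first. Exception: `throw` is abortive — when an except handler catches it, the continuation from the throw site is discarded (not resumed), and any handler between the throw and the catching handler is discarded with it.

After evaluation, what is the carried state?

Working:
get @ H1 ⇒ 7
put(8) @ H1 ⇒ s:=8
H0 returns 56
H1 returns (56, 8)
H2 returns [(56, 8)]
= [(56, 8)]

Answer: 8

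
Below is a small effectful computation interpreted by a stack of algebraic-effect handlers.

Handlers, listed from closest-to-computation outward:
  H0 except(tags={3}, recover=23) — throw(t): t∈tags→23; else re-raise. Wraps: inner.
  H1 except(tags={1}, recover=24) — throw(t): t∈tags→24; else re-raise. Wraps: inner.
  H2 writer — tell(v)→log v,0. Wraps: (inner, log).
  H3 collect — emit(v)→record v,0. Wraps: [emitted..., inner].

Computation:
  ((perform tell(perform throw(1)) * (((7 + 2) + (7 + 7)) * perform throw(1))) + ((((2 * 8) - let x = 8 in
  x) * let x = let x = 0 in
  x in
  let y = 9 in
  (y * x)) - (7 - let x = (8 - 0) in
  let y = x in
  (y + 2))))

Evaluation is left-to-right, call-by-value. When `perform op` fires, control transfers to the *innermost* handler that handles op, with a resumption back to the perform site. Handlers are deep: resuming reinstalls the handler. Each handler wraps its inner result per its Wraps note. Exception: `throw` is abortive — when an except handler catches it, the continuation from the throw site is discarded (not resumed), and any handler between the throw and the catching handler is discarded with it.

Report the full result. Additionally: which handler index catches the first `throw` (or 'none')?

Step-by-step:
throw(1) @ H0 re-raised
throw(1) @ H1 caught ⇒ 24
H2 returns (24, ())
H3 returns [(24, ())]
= [(24, ())]

Answer: [(24, ())] ; first throw caught by: H1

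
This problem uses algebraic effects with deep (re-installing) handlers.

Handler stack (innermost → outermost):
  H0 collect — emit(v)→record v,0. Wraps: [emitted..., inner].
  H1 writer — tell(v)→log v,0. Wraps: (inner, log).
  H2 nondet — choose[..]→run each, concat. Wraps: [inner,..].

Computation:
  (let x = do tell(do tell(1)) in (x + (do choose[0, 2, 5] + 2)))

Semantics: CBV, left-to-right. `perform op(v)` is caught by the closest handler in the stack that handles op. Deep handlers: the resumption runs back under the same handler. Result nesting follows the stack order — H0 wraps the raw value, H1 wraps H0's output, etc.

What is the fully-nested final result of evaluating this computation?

Answer: [([2], (1, 0)), ([4], (1, 0)), ([7], (1, 0))]

Working:
tell(1) @ H1 ⇒ log+=1
tell(0) @ H1 ⇒ log+=0
choose[0, 2, 5] @ H2
  branch[0] choose=0:
    H0 returns [2]
    H1 returns ([2], (1, 0))
    H2 returns [([2], (1, 0))]
  branch[1] choose=2:
    H0 returns [4]
    H1 returns ([4], (1, 0))
    H2 returns [([4], (1, 0))]
  branch[2] choose=5:
    H0 returns [7]
    H1 returns ([7], (1, 0))
    H2 returns [([7], (1, 0))]
= [([2], (1, 0)), ([4], (1, 0)), ([7], (1, 0))]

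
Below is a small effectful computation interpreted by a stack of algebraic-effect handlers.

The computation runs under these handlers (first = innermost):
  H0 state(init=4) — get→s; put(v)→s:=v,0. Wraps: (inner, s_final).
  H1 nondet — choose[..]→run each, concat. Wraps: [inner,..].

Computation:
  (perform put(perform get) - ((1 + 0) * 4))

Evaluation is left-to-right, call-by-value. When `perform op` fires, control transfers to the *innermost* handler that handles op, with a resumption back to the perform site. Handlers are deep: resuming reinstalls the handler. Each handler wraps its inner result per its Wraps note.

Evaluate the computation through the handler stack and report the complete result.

Answer: [(-4, 4)]

Step-by-step:
get @ H0 ⇒ 4
put(4) @ H0 ⇒ s:=4
H0 returns (-4, 4)
H1 returns [(-4, 4)]
= [(-4, 4)]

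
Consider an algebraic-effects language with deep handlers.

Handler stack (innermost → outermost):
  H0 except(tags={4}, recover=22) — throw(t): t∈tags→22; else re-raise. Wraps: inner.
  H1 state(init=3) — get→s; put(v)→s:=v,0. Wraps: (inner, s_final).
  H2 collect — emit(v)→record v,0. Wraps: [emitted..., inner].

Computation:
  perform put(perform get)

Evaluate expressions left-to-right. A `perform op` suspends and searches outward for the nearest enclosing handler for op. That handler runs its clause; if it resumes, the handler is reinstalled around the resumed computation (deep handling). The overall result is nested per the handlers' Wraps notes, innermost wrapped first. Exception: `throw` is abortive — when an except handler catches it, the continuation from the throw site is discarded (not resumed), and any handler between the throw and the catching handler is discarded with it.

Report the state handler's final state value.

Evaluation trace:
get @ H1 ⇒ 3
put(3) @ H1 ⇒ s:=3
H0 returns 0
H1 returns (0, 3)
H2 returns [(0, 3)]
= [(0, 3)]

Answer: 3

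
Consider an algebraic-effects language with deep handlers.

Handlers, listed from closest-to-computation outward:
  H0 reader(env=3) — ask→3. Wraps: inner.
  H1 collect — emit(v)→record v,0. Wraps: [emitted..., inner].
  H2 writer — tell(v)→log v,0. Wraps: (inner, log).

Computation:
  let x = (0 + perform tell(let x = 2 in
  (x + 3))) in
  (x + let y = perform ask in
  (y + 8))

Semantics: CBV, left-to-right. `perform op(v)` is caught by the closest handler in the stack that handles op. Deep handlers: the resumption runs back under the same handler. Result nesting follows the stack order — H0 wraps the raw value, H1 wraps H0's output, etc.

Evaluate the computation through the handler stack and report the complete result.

Working:
tell(5) @ H2 ⇒ log+=5
ask @ H0 ⇒ 3
H0 returns 11
H1 returns [11]
H2 returns ([11], (5))
= ([11], (5))

Answer: ([11], (5))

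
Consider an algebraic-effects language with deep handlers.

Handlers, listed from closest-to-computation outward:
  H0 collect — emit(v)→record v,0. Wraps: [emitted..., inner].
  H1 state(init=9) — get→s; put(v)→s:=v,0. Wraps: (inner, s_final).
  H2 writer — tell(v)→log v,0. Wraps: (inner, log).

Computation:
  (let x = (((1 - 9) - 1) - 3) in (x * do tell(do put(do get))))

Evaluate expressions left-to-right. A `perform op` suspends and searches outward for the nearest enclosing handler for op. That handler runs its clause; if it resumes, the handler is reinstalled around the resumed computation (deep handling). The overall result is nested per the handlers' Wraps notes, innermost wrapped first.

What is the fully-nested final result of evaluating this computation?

Step-by-step:
get @ H1 ⇒ 9
put(9) @ H1 ⇒ s:=9
tell(0) @ H2 ⇒ log+=0
H0 returns [0]
H1 returns ([0], 9)
H2 returns (([0], 9), (0))
= (([0], 9), (0))

Answer: (([0], 9), (0))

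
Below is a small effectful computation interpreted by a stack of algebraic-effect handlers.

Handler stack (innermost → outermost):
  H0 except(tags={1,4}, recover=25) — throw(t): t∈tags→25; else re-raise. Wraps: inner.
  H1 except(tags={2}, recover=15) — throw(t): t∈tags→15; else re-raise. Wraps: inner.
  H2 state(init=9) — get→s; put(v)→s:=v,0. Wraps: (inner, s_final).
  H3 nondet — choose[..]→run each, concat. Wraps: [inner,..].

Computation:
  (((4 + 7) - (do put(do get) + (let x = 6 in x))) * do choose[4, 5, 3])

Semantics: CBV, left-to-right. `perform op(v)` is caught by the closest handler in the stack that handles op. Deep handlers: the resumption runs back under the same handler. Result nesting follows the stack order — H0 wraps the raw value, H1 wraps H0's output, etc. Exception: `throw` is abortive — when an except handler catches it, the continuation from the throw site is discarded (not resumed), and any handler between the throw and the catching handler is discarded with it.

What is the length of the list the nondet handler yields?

Answer: 3

Step-by-step:
get @ H2 ⇒ 9
put(9) @ H2 ⇒ s:=9
choose[4, 5, 3] @ H3
  branch[0] choose=4:
    H0 returns 20
    H1 returns 20
    H2 returns (20, 9)
    H3 returns [(20, 9)]
  branch[1] choose=5:
    H0 returns 25
    H1 returns 25
    H2 returns (25, 9)
    H3 returns [(25, 9)]
  branch[2] choose=3:
    H0 returns 15
    H1 returns 15
    H2 returns (15, 9)
    H3 returns [(15, 9)]
= [(20, 9), (25, 9), (15, 9)]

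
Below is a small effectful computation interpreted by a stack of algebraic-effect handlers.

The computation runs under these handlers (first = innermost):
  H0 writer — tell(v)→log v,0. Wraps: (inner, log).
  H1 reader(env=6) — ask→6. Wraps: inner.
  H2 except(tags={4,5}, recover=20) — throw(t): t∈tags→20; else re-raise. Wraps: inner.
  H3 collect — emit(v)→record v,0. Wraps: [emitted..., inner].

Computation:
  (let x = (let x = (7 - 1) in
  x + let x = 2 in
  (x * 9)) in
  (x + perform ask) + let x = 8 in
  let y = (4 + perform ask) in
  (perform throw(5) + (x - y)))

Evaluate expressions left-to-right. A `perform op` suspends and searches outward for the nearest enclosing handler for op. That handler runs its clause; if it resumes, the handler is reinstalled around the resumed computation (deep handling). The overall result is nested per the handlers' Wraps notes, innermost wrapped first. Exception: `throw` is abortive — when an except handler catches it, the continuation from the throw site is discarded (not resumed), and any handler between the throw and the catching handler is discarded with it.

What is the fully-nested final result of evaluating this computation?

Answer: [20]

Step-by-step:
ask @ H1 ⇒ 6
ask @ H1 ⇒ 6
throw(5) @ H2 caught ⇒ 20
H3 returns [20]
= [20]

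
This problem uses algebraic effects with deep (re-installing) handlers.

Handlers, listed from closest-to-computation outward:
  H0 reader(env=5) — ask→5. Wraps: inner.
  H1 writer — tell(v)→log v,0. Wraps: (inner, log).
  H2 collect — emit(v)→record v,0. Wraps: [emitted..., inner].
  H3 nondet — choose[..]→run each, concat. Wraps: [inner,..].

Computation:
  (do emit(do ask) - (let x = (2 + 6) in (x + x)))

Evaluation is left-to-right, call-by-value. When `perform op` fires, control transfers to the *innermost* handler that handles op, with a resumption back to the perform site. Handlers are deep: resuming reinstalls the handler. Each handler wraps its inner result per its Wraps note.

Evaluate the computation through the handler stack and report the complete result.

Answer: [[5, (-16, ())]]

Evaluation trace:
ask @ H0 ⇒ 5
emit(5) @ H2 ⇒ out+=5
H0 returns -16
H1 returns (-16, ())
H2 returns [5, (-16, ())]
H3 returns [[5, (-16, ())]]
= [[5, (-16, ())]]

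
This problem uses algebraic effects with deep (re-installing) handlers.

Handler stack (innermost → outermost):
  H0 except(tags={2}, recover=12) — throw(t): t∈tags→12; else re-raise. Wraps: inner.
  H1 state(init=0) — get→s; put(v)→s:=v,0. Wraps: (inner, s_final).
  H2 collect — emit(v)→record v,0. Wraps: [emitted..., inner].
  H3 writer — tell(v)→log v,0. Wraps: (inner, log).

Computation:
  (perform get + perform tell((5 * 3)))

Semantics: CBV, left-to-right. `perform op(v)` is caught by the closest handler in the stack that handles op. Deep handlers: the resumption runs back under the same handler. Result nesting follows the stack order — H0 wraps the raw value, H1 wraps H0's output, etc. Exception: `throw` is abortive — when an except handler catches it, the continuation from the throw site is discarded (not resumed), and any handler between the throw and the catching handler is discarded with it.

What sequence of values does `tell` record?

Answer: (15)

Working:
get @ H1 ⇒ 0
tell(15) @ H3 ⇒ log+=15
H0 returns 0
H1 returns (0, 0)
H2 returns [(0, 0)]
H3 returns ([(0, 0)], (15))
= ([(0, 0)], (15))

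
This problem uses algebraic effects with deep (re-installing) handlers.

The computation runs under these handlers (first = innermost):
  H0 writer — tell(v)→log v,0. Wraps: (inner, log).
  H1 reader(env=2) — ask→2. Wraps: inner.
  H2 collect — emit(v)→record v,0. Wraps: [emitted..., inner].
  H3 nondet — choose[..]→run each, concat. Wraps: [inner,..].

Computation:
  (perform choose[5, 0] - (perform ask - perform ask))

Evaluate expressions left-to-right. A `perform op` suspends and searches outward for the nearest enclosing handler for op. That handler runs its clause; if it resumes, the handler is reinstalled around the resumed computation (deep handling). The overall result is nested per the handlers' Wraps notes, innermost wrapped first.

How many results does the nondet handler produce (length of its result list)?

Working:
choose[5, 0] @ H3
  branch[0] choose=5:
    ask @ H1 ⇒ 2
    ask @ H1 ⇒ 2
    H0 returns (5, ())
    H1 returns (5, ())
    H2 returns [(5, ())]
    H3 returns [[(5, ())]]
  branch[1] choose=0:
    ask @ H1 ⇒ 2
    ask @ H1 ⇒ 2
    H0 returns (0, ())
    H1 returns (0, ())
    H2 returns [(0, ())]
    H3 returns [[(0, ())]]
= [[(5, ())], [(0, ())]]

Answer: 2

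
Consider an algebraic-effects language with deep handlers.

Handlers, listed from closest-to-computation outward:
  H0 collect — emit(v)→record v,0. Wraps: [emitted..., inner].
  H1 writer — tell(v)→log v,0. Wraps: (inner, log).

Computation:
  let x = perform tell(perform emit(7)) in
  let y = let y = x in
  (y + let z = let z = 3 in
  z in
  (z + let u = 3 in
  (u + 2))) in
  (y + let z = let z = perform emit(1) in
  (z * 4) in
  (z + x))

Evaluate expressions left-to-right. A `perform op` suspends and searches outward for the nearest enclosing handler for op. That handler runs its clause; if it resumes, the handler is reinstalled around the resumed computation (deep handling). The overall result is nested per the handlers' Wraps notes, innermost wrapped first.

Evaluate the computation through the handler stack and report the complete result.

Step-by-step:
emit(7) @ H0 ⇒ out+=7
tell(0) @ H1 ⇒ log+=0
emit(1) @ H0 ⇒ out+=1
H0 returns [7, 1, 8]
H1 returns ([7, 1, 8], (0))
= ([7, 1, 8], (0))

Answer: ([7, 1, 8], (0))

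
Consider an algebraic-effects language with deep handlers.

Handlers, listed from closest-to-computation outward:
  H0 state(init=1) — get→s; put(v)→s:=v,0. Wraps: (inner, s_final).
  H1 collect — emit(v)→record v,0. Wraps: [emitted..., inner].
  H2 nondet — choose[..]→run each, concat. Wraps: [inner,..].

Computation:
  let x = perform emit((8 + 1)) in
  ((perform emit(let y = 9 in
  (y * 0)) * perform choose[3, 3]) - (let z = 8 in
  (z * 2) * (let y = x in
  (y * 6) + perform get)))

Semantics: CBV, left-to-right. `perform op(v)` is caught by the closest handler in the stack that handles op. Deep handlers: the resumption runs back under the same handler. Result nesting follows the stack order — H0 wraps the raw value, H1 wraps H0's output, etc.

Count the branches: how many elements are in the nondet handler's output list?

Evaluation trace:
emit(9) @ H1 ⇒ out+=9
emit(0) @ H1 ⇒ out+=0
choose[3, 3] @ H2
  branch[0] choose=3:
    get @ H0 ⇒ 1
    H0 returns (-16, 1)
    H1 returns [9, 0, (-16, 1)]
    H2 returns [[9, 0, (-16, 1)]]
  branch[1] choose=3:
    get @ H0 ⇒ 1
    H0 returns (-16, 1)
    H1 returns [9, 0, (-16, 1)]
    H2 returns [[9, 0, (-16, 1)]]
= [[9, 0, (-16, 1)], [9, 0, (-16, 1)]]

Answer: 2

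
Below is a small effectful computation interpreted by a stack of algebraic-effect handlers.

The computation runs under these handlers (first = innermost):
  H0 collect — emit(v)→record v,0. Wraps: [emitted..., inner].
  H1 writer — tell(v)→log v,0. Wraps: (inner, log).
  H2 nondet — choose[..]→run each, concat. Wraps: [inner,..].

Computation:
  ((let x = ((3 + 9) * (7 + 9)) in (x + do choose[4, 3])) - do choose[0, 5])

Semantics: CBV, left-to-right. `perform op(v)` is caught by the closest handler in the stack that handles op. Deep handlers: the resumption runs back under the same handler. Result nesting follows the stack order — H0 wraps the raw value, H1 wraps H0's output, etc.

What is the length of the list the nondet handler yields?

Answer: 4

Step-by-step:
choose[4, 3] @ H2
  branch[0] choose=4:
    choose[0, 5] @ H2
      branch[0] choose=0:
        H0 returns [196]
        H1 returns ([196], ())
        H2 returns [([196], ())]
      branch[1] choose=5:
        H0 returns [191]
        H1 returns ([191], ())
        H2 returns [([191], ())]
  branch[1] choose=3:
    choose[0, 5] @ H2
      branch[0] choose=0:
        H0 returns [195]
        H1 returns ([195], ())
        H2 returns [([195], ())]
      branch[1] choose=5:
        H0 returns [190]
        H1 returns ([190], ())
        H2 returns [([190], ())]
= [([196], ()), ([191], ()), ([195], ()), ([190], ())]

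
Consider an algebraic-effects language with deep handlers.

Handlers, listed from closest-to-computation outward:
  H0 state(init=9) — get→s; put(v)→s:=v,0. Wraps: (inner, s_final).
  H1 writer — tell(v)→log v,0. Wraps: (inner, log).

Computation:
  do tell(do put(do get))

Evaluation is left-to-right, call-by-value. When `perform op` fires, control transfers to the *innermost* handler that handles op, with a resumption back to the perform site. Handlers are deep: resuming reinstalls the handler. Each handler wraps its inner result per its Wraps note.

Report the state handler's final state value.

Evaluation trace:
get @ H0 ⇒ 9
put(9) @ H0 ⇒ s:=9
tell(0) @ H1 ⇒ log+=0
H0 returns (0, 9)
H1 returns ((0, 9), (0))
= ((0, 9), (0))

Answer: 9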